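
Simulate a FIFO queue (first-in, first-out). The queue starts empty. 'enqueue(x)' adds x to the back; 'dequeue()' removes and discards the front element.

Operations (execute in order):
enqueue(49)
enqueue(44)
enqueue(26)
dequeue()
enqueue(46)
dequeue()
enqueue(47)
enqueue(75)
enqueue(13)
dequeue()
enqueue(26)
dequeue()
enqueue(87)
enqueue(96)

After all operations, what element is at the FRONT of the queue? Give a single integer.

Answer: 47

Derivation:
enqueue(49): queue = [49]
enqueue(44): queue = [49, 44]
enqueue(26): queue = [49, 44, 26]
dequeue(): queue = [44, 26]
enqueue(46): queue = [44, 26, 46]
dequeue(): queue = [26, 46]
enqueue(47): queue = [26, 46, 47]
enqueue(75): queue = [26, 46, 47, 75]
enqueue(13): queue = [26, 46, 47, 75, 13]
dequeue(): queue = [46, 47, 75, 13]
enqueue(26): queue = [46, 47, 75, 13, 26]
dequeue(): queue = [47, 75, 13, 26]
enqueue(87): queue = [47, 75, 13, 26, 87]
enqueue(96): queue = [47, 75, 13, 26, 87, 96]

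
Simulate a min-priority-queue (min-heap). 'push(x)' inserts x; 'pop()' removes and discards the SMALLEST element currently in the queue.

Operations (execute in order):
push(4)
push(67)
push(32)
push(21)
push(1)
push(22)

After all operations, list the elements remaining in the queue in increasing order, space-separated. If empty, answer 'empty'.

Answer: 1 4 21 22 32 67

Derivation:
push(4): heap contents = [4]
push(67): heap contents = [4, 67]
push(32): heap contents = [4, 32, 67]
push(21): heap contents = [4, 21, 32, 67]
push(1): heap contents = [1, 4, 21, 32, 67]
push(22): heap contents = [1, 4, 21, 22, 32, 67]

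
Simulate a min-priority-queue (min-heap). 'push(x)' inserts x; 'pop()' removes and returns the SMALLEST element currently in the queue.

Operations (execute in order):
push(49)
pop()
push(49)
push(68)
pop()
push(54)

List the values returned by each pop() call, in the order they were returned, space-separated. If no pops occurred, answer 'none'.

Answer: 49 49

Derivation:
push(49): heap contents = [49]
pop() → 49: heap contents = []
push(49): heap contents = [49]
push(68): heap contents = [49, 68]
pop() → 49: heap contents = [68]
push(54): heap contents = [54, 68]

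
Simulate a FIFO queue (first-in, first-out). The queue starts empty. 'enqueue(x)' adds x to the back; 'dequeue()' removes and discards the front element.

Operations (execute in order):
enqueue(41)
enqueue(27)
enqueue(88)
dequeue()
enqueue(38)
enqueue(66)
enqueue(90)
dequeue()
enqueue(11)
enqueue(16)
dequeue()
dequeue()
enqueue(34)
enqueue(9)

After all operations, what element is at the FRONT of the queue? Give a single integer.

Answer: 66

Derivation:
enqueue(41): queue = [41]
enqueue(27): queue = [41, 27]
enqueue(88): queue = [41, 27, 88]
dequeue(): queue = [27, 88]
enqueue(38): queue = [27, 88, 38]
enqueue(66): queue = [27, 88, 38, 66]
enqueue(90): queue = [27, 88, 38, 66, 90]
dequeue(): queue = [88, 38, 66, 90]
enqueue(11): queue = [88, 38, 66, 90, 11]
enqueue(16): queue = [88, 38, 66, 90, 11, 16]
dequeue(): queue = [38, 66, 90, 11, 16]
dequeue(): queue = [66, 90, 11, 16]
enqueue(34): queue = [66, 90, 11, 16, 34]
enqueue(9): queue = [66, 90, 11, 16, 34, 9]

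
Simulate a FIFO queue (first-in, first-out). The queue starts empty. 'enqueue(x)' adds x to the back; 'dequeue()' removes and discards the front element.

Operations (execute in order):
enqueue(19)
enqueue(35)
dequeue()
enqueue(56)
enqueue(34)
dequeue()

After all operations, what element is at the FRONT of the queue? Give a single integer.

enqueue(19): queue = [19]
enqueue(35): queue = [19, 35]
dequeue(): queue = [35]
enqueue(56): queue = [35, 56]
enqueue(34): queue = [35, 56, 34]
dequeue(): queue = [56, 34]

Answer: 56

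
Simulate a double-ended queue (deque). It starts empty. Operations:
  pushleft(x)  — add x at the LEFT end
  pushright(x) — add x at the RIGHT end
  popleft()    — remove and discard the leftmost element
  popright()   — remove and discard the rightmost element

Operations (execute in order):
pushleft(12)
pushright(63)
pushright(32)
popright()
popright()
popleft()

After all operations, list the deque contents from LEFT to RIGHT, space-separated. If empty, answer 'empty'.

pushleft(12): [12]
pushright(63): [12, 63]
pushright(32): [12, 63, 32]
popright(): [12, 63]
popright(): [12]
popleft(): []

Answer: empty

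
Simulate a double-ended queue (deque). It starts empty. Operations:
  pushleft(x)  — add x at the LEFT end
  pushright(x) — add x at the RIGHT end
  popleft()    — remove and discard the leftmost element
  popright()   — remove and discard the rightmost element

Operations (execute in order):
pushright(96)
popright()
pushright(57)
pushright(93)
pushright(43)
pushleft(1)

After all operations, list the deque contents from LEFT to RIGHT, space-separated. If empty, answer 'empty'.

pushright(96): [96]
popright(): []
pushright(57): [57]
pushright(93): [57, 93]
pushright(43): [57, 93, 43]
pushleft(1): [1, 57, 93, 43]

Answer: 1 57 93 43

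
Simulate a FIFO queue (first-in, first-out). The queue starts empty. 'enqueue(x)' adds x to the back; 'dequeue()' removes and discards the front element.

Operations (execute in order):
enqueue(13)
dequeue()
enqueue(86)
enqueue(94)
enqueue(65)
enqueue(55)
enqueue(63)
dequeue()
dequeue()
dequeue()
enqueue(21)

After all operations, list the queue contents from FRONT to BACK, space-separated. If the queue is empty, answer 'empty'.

Answer: 55 63 21

Derivation:
enqueue(13): [13]
dequeue(): []
enqueue(86): [86]
enqueue(94): [86, 94]
enqueue(65): [86, 94, 65]
enqueue(55): [86, 94, 65, 55]
enqueue(63): [86, 94, 65, 55, 63]
dequeue(): [94, 65, 55, 63]
dequeue(): [65, 55, 63]
dequeue(): [55, 63]
enqueue(21): [55, 63, 21]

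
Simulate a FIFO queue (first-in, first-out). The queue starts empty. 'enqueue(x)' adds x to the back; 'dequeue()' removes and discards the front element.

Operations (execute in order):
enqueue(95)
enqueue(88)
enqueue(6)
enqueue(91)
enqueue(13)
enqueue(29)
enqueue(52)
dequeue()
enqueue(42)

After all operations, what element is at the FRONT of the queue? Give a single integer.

Answer: 88

Derivation:
enqueue(95): queue = [95]
enqueue(88): queue = [95, 88]
enqueue(6): queue = [95, 88, 6]
enqueue(91): queue = [95, 88, 6, 91]
enqueue(13): queue = [95, 88, 6, 91, 13]
enqueue(29): queue = [95, 88, 6, 91, 13, 29]
enqueue(52): queue = [95, 88, 6, 91, 13, 29, 52]
dequeue(): queue = [88, 6, 91, 13, 29, 52]
enqueue(42): queue = [88, 6, 91, 13, 29, 52, 42]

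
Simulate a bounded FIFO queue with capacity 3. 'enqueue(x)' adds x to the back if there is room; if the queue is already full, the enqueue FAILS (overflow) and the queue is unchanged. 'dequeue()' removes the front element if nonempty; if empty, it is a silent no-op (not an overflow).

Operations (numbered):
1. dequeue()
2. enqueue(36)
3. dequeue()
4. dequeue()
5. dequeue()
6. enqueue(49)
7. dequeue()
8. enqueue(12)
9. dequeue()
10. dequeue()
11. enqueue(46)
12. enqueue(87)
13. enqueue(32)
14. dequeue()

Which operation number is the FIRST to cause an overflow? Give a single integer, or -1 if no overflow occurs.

Answer: -1

Derivation:
1. dequeue(): empty, no-op, size=0
2. enqueue(36): size=1
3. dequeue(): size=0
4. dequeue(): empty, no-op, size=0
5. dequeue(): empty, no-op, size=0
6. enqueue(49): size=1
7. dequeue(): size=0
8. enqueue(12): size=1
9. dequeue(): size=0
10. dequeue(): empty, no-op, size=0
11. enqueue(46): size=1
12. enqueue(87): size=2
13. enqueue(32): size=3
14. dequeue(): size=2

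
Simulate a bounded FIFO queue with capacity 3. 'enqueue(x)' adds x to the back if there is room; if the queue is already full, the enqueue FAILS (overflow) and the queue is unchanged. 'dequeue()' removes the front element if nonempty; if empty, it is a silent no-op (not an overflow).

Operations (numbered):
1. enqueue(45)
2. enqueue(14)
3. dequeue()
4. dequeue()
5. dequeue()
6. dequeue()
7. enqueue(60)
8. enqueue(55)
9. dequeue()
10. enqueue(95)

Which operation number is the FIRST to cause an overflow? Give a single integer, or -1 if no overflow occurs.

1. enqueue(45): size=1
2. enqueue(14): size=2
3. dequeue(): size=1
4. dequeue(): size=0
5. dequeue(): empty, no-op, size=0
6. dequeue(): empty, no-op, size=0
7. enqueue(60): size=1
8. enqueue(55): size=2
9. dequeue(): size=1
10. enqueue(95): size=2

Answer: -1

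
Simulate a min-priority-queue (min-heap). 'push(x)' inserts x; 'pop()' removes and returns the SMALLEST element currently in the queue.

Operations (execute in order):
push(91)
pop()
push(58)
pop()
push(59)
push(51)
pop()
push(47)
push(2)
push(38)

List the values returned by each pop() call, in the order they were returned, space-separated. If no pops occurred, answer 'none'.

Answer: 91 58 51

Derivation:
push(91): heap contents = [91]
pop() → 91: heap contents = []
push(58): heap contents = [58]
pop() → 58: heap contents = []
push(59): heap contents = [59]
push(51): heap contents = [51, 59]
pop() → 51: heap contents = [59]
push(47): heap contents = [47, 59]
push(2): heap contents = [2, 47, 59]
push(38): heap contents = [2, 38, 47, 59]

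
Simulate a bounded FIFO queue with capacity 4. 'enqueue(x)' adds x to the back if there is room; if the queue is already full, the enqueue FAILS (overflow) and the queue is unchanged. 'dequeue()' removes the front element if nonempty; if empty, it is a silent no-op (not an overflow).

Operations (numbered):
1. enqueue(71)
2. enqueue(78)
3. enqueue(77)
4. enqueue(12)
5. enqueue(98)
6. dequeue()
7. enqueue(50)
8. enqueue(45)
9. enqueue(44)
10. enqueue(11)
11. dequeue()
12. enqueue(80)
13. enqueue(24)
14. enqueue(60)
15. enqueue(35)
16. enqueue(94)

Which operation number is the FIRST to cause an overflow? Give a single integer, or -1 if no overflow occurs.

1. enqueue(71): size=1
2. enqueue(78): size=2
3. enqueue(77): size=3
4. enqueue(12): size=4
5. enqueue(98): size=4=cap → OVERFLOW (fail)
6. dequeue(): size=3
7. enqueue(50): size=4
8. enqueue(45): size=4=cap → OVERFLOW (fail)
9. enqueue(44): size=4=cap → OVERFLOW (fail)
10. enqueue(11): size=4=cap → OVERFLOW (fail)
11. dequeue(): size=3
12. enqueue(80): size=4
13. enqueue(24): size=4=cap → OVERFLOW (fail)
14. enqueue(60): size=4=cap → OVERFLOW (fail)
15. enqueue(35): size=4=cap → OVERFLOW (fail)
16. enqueue(94): size=4=cap → OVERFLOW (fail)

Answer: 5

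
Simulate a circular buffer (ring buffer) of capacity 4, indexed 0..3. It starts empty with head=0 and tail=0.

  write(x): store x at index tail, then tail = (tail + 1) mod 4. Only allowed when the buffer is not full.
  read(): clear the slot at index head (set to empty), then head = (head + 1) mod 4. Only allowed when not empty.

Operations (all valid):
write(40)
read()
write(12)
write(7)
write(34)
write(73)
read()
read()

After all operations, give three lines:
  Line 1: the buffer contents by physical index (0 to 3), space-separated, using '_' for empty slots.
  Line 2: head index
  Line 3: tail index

Answer: 73 _ _ 34
3
1

Derivation:
write(40): buf=[40 _ _ _], head=0, tail=1, size=1
read(): buf=[_ _ _ _], head=1, tail=1, size=0
write(12): buf=[_ 12 _ _], head=1, tail=2, size=1
write(7): buf=[_ 12 7 _], head=1, tail=3, size=2
write(34): buf=[_ 12 7 34], head=1, tail=0, size=3
write(73): buf=[73 12 7 34], head=1, tail=1, size=4
read(): buf=[73 _ 7 34], head=2, tail=1, size=3
read(): buf=[73 _ _ 34], head=3, tail=1, size=2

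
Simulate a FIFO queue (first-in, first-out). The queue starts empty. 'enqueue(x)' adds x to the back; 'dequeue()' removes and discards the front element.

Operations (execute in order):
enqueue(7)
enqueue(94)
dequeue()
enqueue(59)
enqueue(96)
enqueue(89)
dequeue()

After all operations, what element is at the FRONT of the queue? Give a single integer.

enqueue(7): queue = [7]
enqueue(94): queue = [7, 94]
dequeue(): queue = [94]
enqueue(59): queue = [94, 59]
enqueue(96): queue = [94, 59, 96]
enqueue(89): queue = [94, 59, 96, 89]
dequeue(): queue = [59, 96, 89]

Answer: 59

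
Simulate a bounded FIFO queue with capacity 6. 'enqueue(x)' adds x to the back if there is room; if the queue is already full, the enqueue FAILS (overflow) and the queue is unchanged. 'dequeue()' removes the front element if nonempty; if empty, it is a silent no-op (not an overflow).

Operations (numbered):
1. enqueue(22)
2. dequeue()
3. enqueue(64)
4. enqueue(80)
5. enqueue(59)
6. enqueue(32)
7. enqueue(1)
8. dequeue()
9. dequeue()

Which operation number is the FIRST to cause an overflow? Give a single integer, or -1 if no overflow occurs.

Answer: -1

Derivation:
1. enqueue(22): size=1
2. dequeue(): size=0
3. enqueue(64): size=1
4. enqueue(80): size=2
5. enqueue(59): size=3
6. enqueue(32): size=4
7. enqueue(1): size=5
8. dequeue(): size=4
9. dequeue(): size=3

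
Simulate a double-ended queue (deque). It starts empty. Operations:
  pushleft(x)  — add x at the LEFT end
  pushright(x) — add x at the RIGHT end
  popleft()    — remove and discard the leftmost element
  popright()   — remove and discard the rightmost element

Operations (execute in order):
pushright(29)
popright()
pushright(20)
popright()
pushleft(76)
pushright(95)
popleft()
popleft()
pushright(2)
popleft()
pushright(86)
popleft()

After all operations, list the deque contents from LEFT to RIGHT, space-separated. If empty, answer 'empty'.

pushright(29): [29]
popright(): []
pushright(20): [20]
popright(): []
pushleft(76): [76]
pushright(95): [76, 95]
popleft(): [95]
popleft(): []
pushright(2): [2]
popleft(): []
pushright(86): [86]
popleft(): []

Answer: empty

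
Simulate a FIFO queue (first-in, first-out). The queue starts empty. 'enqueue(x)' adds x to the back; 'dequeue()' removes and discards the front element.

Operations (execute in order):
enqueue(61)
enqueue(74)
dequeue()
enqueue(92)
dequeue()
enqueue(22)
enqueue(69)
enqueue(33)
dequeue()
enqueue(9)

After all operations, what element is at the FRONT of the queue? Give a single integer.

enqueue(61): queue = [61]
enqueue(74): queue = [61, 74]
dequeue(): queue = [74]
enqueue(92): queue = [74, 92]
dequeue(): queue = [92]
enqueue(22): queue = [92, 22]
enqueue(69): queue = [92, 22, 69]
enqueue(33): queue = [92, 22, 69, 33]
dequeue(): queue = [22, 69, 33]
enqueue(9): queue = [22, 69, 33, 9]

Answer: 22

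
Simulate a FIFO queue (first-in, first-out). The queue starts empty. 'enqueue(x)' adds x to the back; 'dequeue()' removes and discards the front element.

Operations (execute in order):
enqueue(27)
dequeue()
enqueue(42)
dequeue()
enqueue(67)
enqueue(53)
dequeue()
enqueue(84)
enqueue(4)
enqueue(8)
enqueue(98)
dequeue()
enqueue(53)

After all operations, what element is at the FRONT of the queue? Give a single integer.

enqueue(27): queue = [27]
dequeue(): queue = []
enqueue(42): queue = [42]
dequeue(): queue = []
enqueue(67): queue = [67]
enqueue(53): queue = [67, 53]
dequeue(): queue = [53]
enqueue(84): queue = [53, 84]
enqueue(4): queue = [53, 84, 4]
enqueue(8): queue = [53, 84, 4, 8]
enqueue(98): queue = [53, 84, 4, 8, 98]
dequeue(): queue = [84, 4, 8, 98]
enqueue(53): queue = [84, 4, 8, 98, 53]

Answer: 84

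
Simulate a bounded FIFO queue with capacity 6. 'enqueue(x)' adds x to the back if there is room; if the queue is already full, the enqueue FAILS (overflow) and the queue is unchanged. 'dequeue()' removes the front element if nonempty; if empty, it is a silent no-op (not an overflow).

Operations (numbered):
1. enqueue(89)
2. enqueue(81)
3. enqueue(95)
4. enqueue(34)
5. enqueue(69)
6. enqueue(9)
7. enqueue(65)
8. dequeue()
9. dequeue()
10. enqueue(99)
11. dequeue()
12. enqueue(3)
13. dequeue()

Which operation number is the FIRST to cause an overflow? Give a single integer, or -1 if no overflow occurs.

Answer: 7

Derivation:
1. enqueue(89): size=1
2. enqueue(81): size=2
3. enqueue(95): size=3
4. enqueue(34): size=4
5. enqueue(69): size=5
6. enqueue(9): size=6
7. enqueue(65): size=6=cap → OVERFLOW (fail)
8. dequeue(): size=5
9. dequeue(): size=4
10. enqueue(99): size=5
11. dequeue(): size=4
12. enqueue(3): size=5
13. dequeue(): size=4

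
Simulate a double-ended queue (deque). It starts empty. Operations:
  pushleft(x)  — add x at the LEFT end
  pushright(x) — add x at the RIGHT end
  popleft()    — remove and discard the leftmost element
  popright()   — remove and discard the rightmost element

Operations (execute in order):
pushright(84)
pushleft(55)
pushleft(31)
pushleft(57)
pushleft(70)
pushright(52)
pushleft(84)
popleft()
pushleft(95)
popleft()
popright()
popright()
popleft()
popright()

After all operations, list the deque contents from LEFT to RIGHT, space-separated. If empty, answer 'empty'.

Answer: 57 31

Derivation:
pushright(84): [84]
pushleft(55): [55, 84]
pushleft(31): [31, 55, 84]
pushleft(57): [57, 31, 55, 84]
pushleft(70): [70, 57, 31, 55, 84]
pushright(52): [70, 57, 31, 55, 84, 52]
pushleft(84): [84, 70, 57, 31, 55, 84, 52]
popleft(): [70, 57, 31, 55, 84, 52]
pushleft(95): [95, 70, 57, 31, 55, 84, 52]
popleft(): [70, 57, 31, 55, 84, 52]
popright(): [70, 57, 31, 55, 84]
popright(): [70, 57, 31, 55]
popleft(): [57, 31, 55]
popright(): [57, 31]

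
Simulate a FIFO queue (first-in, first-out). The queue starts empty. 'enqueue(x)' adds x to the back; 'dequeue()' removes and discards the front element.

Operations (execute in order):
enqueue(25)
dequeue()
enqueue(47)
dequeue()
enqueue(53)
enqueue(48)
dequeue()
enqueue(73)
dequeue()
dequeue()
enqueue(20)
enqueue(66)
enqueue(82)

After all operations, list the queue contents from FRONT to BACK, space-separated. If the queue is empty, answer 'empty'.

Answer: 20 66 82

Derivation:
enqueue(25): [25]
dequeue(): []
enqueue(47): [47]
dequeue(): []
enqueue(53): [53]
enqueue(48): [53, 48]
dequeue(): [48]
enqueue(73): [48, 73]
dequeue(): [73]
dequeue(): []
enqueue(20): [20]
enqueue(66): [20, 66]
enqueue(82): [20, 66, 82]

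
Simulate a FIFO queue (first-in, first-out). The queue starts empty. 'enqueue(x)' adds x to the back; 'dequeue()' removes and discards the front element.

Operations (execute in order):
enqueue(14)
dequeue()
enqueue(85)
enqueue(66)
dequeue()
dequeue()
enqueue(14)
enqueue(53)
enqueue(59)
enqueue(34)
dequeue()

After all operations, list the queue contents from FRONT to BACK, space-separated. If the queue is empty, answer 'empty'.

Answer: 53 59 34

Derivation:
enqueue(14): [14]
dequeue(): []
enqueue(85): [85]
enqueue(66): [85, 66]
dequeue(): [66]
dequeue(): []
enqueue(14): [14]
enqueue(53): [14, 53]
enqueue(59): [14, 53, 59]
enqueue(34): [14, 53, 59, 34]
dequeue(): [53, 59, 34]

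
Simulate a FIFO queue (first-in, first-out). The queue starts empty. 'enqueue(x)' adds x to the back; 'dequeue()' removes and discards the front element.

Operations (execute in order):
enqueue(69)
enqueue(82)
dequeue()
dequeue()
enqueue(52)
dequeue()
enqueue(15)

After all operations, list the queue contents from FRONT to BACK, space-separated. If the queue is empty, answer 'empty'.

enqueue(69): [69]
enqueue(82): [69, 82]
dequeue(): [82]
dequeue(): []
enqueue(52): [52]
dequeue(): []
enqueue(15): [15]

Answer: 15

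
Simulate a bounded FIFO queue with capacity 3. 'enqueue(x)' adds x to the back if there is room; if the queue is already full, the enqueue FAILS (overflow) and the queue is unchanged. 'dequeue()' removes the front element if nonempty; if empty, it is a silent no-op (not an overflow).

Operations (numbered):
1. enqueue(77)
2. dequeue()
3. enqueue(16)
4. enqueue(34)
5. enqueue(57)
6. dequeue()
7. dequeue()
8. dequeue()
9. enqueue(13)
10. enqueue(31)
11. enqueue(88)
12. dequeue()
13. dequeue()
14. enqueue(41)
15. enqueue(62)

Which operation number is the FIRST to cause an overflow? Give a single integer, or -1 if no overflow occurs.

1. enqueue(77): size=1
2. dequeue(): size=0
3. enqueue(16): size=1
4. enqueue(34): size=2
5. enqueue(57): size=3
6. dequeue(): size=2
7. dequeue(): size=1
8. dequeue(): size=0
9. enqueue(13): size=1
10. enqueue(31): size=2
11. enqueue(88): size=3
12. dequeue(): size=2
13. dequeue(): size=1
14. enqueue(41): size=2
15. enqueue(62): size=3

Answer: -1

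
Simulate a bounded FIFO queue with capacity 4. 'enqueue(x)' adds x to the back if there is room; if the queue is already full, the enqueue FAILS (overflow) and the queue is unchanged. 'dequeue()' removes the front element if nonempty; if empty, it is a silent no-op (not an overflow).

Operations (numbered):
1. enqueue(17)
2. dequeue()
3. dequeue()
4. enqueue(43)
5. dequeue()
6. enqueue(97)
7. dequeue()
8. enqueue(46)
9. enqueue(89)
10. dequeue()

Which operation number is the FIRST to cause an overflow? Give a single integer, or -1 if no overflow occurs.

Answer: -1

Derivation:
1. enqueue(17): size=1
2. dequeue(): size=0
3. dequeue(): empty, no-op, size=0
4. enqueue(43): size=1
5. dequeue(): size=0
6. enqueue(97): size=1
7. dequeue(): size=0
8. enqueue(46): size=1
9. enqueue(89): size=2
10. dequeue(): size=1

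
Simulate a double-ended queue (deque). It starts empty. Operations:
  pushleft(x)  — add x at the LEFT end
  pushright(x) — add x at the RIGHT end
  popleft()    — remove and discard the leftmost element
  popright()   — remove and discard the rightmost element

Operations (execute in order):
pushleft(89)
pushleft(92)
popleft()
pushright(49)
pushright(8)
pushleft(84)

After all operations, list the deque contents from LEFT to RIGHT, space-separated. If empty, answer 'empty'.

pushleft(89): [89]
pushleft(92): [92, 89]
popleft(): [89]
pushright(49): [89, 49]
pushright(8): [89, 49, 8]
pushleft(84): [84, 89, 49, 8]

Answer: 84 89 49 8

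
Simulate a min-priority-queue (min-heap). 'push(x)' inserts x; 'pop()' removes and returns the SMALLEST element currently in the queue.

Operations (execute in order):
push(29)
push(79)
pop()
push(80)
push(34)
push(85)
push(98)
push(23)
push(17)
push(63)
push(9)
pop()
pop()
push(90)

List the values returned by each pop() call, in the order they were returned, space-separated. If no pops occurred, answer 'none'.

push(29): heap contents = [29]
push(79): heap contents = [29, 79]
pop() → 29: heap contents = [79]
push(80): heap contents = [79, 80]
push(34): heap contents = [34, 79, 80]
push(85): heap contents = [34, 79, 80, 85]
push(98): heap contents = [34, 79, 80, 85, 98]
push(23): heap contents = [23, 34, 79, 80, 85, 98]
push(17): heap contents = [17, 23, 34, 79, 80, 85, 98]
push(63): heap contents = [17, 23, 34, 63, 79, 80, 85, 98]
push(9): heap contents = [9, 17, 23, 34, 63, 79, 80, 85, 98]
pop() → 9: heap contents = [17, 23, 34, 63, 79, 80, 85, 98]
pop() → 17: heap contents = [23, 34, 63, 79, 80, 85, 98]
push(90): heap contents = [23, 34, 63, 79, 80, 85, 90, 98]

Answer: 29 9 17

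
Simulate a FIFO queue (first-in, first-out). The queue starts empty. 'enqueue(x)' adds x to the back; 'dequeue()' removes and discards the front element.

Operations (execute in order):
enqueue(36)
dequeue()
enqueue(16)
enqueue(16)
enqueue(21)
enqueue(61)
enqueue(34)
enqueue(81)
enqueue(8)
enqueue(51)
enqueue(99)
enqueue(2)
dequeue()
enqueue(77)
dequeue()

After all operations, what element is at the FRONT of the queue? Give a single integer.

Answer: 21

Derivation:
enqueue(36): queue = [36]
dequeue(): queue = []
enqueue(16): queue = [16]
enqueue(16): queue = [16, 16]
enqueue(21): queue = [16, 16, 21]
enqueue(61): queue = [16, 16, 21, 61]
enqueue(34): queue = [16, 16, 21, 61, 34]
enqueue(81): queue = [16, 16, 21, 61, 34, 81]
enqueue(8): queue = [16, 16, 21, 61, 34, 81, 8]
enqueue(51): queue = [16, 16, 21, 61, 34, 81, 8, 51]
enqueue(99): queue = [16, 16, 21, 61, 34, 81, 8, 51, 99]
enqueue(2): queue = [16, 16, 21, 61, 34, 81, 8, 51, 99, 2]
dequeue(): queue = [16, 21, 61, 34, 81, 8, 51, 99, 2]
enqueue(77): queue = [16, 21, 61, 34, 81, 8, 51, 99, 2, 77]
dequeue(): queue = [21, 61, 34, 81, 8, 51, 99, 2, 77]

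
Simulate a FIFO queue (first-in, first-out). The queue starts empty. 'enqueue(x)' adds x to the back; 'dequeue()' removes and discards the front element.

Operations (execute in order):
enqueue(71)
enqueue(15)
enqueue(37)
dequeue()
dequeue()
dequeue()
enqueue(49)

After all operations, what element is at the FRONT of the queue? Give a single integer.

enqueue(71): queue = [71]
enqueue(15): queue = [71, 15]
enqueue(37): queue = [71, 15, 37]
dequeue(): queue = [15, 37]
dequeue(): queue = [37]
dequeue(): queue = []
enqueue(49): queue = [49]

Answer: 49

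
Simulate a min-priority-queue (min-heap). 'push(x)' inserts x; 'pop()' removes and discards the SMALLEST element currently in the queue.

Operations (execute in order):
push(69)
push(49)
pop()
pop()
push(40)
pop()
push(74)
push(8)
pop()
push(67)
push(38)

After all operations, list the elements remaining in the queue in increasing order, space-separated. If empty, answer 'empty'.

Answer: 38 67 74

Derivation:
push(69): heap contents = [69]
push(49): heap contents = [49, 69]
pop() → 49: heap contents = [69]
pop() → 69: heap contents = []
push(40): heap contents = [40]
pop() → 40: heap contents = []
push(74): heap contents = [74]
push(8): heap contents = [8, 74]
pop() → 8: heap contents = [74]
push(67): heap contents = [67, 74]
push(38): heap contents = [38, 67, 74]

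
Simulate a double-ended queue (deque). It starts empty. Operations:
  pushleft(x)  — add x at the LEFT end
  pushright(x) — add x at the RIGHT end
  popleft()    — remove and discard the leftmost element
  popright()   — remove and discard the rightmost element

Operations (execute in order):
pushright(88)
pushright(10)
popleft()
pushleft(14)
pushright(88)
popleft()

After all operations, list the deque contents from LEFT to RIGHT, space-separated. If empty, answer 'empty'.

pushright(88): [88]
pushright(10): [88, 10]
popleft(): [10]
pushleft(14): [14, 10]
pushright(88): [14, 10, 88]
popleft(): [10, 88]

Answer: 10 88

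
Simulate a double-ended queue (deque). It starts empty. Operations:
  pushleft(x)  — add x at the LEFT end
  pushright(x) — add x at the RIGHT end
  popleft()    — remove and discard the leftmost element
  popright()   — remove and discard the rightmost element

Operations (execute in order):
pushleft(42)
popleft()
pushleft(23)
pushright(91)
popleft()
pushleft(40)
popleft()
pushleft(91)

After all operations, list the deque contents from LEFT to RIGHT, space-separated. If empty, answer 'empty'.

pushleft(42): [42]
popleft(): []
pushleft(23): [23]
pushright(91): [23, 91]
popleft(): [91]
pushleft(40): [40, 91]
popleft(): [91]
pushleft(91): [91, 91]

Answer: 91 91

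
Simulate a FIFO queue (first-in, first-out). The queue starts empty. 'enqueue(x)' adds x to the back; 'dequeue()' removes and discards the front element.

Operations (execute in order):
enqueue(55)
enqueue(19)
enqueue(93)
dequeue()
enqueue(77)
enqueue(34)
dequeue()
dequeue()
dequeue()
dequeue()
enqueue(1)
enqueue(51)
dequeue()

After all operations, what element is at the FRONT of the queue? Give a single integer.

Answer: 51

Derivation:
enqueue(55): queue = [55]
enqueue(19): queue = [55, 19]
enqueue(93): queue = [55, 19, 93]
dequeue(): queue = [19, 93]
enqueue(77): queue = [19, 93, 77]
enqueue(34): queue = [19, 93, 77, 34]
dequeue(): queue = [93, 77, 34]
dequeue(): queue = [77, 34]
dequeue(): queue = [34]
dequeue(): queue = []
enqueue(1): queue = [1]
enqueue(51): queue = [1, 51]
dequeue(): queue = [51]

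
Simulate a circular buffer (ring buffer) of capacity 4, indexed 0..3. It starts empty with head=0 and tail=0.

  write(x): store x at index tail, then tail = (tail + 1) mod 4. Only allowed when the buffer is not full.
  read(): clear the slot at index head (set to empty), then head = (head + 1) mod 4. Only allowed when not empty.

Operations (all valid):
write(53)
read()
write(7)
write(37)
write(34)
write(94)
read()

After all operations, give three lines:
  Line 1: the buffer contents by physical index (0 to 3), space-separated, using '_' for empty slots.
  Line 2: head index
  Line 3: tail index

Answer: 94 _ 37 34
2
1

Derivation:
write(53): buf=[53 _ _ _], head=0, tail=1, size=1
read(): buf=[_ _ _ _], head=1, tail=1, size=0
write(7): buf=[_ 7 _ _], head=1, tail=2, size=1
write(37): buf=[_ 7 37 _], head=1, tail=3, size=2
write(34): buf=[_ 7 37 34], head=1, tail=0, size=3
write(94): buf=[94 7 37 34], head=1, tail=1, size=4
read(): buf=[94 _ 37 34], head=2, tail=1, size=3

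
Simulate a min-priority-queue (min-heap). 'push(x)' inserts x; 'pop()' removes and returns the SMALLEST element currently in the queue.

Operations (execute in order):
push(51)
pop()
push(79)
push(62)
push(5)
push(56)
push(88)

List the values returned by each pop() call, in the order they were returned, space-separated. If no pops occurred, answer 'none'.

Answer: 51

Derivation:
push(51): heap contents = [51]
pop() → 51: heap contents = []
push(79): heap contents = [79]
push(62): heap contents = [62, 79]
push(5): heap contents = [5, 62, 79]
push(56): heap contents = [5, 56, 62, 79]
push(88): heap contents = [5, 56, 62, 79, 88]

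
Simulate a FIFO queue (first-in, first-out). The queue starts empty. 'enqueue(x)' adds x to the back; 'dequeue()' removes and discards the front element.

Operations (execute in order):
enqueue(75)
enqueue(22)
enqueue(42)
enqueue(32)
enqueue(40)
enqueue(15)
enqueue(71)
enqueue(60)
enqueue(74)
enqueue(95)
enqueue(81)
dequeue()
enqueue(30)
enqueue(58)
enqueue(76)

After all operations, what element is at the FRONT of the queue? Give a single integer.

enqueue(75): queue = [75]
enqueue(22): queue = [75, 22]
enqueue(42): queue = [75, 22, 42]
enqueue(32): queue = [75, 22, 42, 32]
enqueue(40): queue = [75, 22, 42, 32, 40]
enqueue(15): queue = [75, 22, 42, 32, 40, 15]
enqueue(71): queue = [75, 22, 42, 32, 40, 15, 71]
enqueue(60): queue = [75, 22, 42, 32, 40, 15, 71, 60]
enqueue(74): queue = [75, 22, 42, 32, 40, 15, 71, 60, 74]
enqueue(95): queue = [75, 22, 42, 32, 40, 15, 71, 60, 74, 95]
enqueue(81): queue = [75, 22, 42, 32, 40, 15, 71, 60, 74, 95, 81]
dequeue(): queue = [22, 42, 32, 40, 15, 71, 60, 74, 95, 81]
enqueue(30): queue = [22, 42, 32, 40, 15, 71, 60, 74, 95, 81, 30]
enqueue(58): queue = [22, 42, 32, 40, 15, 71, 60, 74, 95, 81, 30, 58]
enqueue(76): queue = [22, 42, 32, 40, 15, 71, 60, 74, 95, 81, 30, 58, 76]

Answer: 22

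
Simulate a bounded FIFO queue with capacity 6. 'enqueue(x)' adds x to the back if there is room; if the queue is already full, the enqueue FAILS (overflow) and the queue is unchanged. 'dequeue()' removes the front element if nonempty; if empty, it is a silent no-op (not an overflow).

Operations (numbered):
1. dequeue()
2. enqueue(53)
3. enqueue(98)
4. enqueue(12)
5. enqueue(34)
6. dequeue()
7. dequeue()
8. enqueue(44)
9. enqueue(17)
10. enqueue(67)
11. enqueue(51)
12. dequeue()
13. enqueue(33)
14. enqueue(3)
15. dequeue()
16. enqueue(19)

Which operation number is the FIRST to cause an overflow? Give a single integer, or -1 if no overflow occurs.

1. dequeue(): empty, no-op, size=0
2. enqueue(53): size=1
3. enqueue(98): size=2
4. enqueue(12): size=3
5. enqueue(34): size=4
6. dequeue(): size=3
7. dequeue(): size=2
8. enqueue(44): size=3
9. enqueue(17): size=4
10. enqueue(67): size=5
11. enqueue(51): size=6
12. dequeue(): size=5
13. enqueue(33): size=6
14. enqueue(3): size=6=cap → OVERFLOW (fail)
15. dequeue(): size=5
16. enqueue(19): size=6

Answer: 14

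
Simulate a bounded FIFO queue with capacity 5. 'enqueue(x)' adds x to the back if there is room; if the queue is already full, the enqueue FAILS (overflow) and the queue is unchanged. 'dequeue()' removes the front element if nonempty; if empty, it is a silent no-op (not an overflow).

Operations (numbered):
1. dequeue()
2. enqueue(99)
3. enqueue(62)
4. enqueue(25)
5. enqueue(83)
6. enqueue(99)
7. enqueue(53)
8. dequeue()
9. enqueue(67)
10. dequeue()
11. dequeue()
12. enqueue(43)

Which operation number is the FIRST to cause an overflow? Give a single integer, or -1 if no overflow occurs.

1. dequeue(): empty, no-op, size=0
2. enqueue(99): size=1
3. enqueue(62): size=2
4. enqueue(25): size=3
5. enqueue(83): size=4
6. enqueue(99): size=5
7. enqueue(53): size=5=cap → OVERFLOW (fail)
8. dequeue(): size=4
9. enqueue(67): size=5
10. dequeue(): size=4
11. dequeue(): size=3
12. enqueue(43): size=4

Answer: 7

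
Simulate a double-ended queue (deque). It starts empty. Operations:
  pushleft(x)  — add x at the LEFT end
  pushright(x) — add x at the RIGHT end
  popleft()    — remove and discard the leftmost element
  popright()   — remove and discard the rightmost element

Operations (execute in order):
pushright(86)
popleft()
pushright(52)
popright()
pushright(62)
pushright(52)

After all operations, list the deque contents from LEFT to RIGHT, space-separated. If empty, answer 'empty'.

pushright(86): [86]
popleft(): []
pushright(52): [52]
popright(): []
pushright(62): [62]
pushright(52): [62, 52]

Answer: 62 52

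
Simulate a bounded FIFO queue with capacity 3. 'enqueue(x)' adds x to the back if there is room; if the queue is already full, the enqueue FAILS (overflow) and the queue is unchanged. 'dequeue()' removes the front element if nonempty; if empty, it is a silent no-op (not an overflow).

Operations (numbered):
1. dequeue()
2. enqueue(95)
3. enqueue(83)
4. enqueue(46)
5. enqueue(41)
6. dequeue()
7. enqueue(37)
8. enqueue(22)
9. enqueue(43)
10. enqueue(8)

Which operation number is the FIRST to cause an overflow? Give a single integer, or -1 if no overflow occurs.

Answer: 5

Derivation:
1. dequeue(): empty, no-op, size=0
2. enqueue(95): size=1
3. enqueue(83): size=2
4. enqueue(46): size=3
5. enqueue(41): size=3=cap → OVERFLOW (fail)
6. dequeue(): size=2
7. enqueue(37): size=3
8. enqueue(22): size=3=cap → OVERFLOW (fail)
9. enqueue(43): size=3=cap → OVERFLOW (fail)
10. enqueue(8): size=3=cap → OVERFLOW (fail)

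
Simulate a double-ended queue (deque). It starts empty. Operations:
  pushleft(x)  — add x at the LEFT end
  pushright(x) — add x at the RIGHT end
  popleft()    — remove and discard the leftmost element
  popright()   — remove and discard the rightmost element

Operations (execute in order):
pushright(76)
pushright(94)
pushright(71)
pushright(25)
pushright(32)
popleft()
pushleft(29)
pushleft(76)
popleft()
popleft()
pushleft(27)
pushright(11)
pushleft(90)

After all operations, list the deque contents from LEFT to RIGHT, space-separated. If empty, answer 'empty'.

pushright(76): [76]
pushright(94): [76, 94]
pushright(71): [76, 94, 71]
pushright(25): [76, 94, 71, 25]
pushright(32): [76, 94, 71, 25, 32]
popleft(): [94, 71, 25, 32]
pushleft(29): [29, 94, 71, 25, 32]
pushleft(76): [76, 29, 94, 71, 25, 32]
popleft(): [29, 94, 71, 25, 32]
popleft(): [94, 71, 25, 32]
pushleft(27): [27, 94, 71, 25, 32]
pushright(11): [27, 94, 71, 25, 32, 11]
pushleft(90): [90, 27, 94, 71, 25, 32, 11]

Answer: 90 27 94 71 25 32 11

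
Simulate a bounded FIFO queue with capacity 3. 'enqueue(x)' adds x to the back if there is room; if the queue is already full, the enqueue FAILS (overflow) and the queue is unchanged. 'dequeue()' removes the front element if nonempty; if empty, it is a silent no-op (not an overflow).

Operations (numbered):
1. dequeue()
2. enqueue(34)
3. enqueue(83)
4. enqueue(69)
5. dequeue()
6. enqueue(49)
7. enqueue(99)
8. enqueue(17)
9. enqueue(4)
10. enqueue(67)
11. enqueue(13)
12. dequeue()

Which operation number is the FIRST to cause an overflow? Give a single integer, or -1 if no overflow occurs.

1. dequeue(): empty, no-op, size=0
2. enqueue(34): size=1
3. enqueue(83): size=2
4. enqueue(69): size=3
5. dequeue(): size=2
6. enqueue(49): size=3
7. enqueue(99): size=3=cap → OVERFLOW (fail)
8. enqueue(17): size=3=cap → OVERFLOW (fail)
9. enqueue(4): size=3=cap → OVERFLOW (fail)
10. enqueue(67): size=3=cap → OVERFLOW (fail)
11. enqueue(13): size=3=cap → OVERFLOW (fail)
12. dequeue(): size=2

Answer: 7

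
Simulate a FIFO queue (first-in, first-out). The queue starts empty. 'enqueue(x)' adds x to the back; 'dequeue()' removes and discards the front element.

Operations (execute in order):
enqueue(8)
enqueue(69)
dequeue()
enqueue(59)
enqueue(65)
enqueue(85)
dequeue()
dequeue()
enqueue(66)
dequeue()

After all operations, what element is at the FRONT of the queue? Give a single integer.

enqueue(8): queue = [8]
enqueue(69): queue = [8, 69]
dequeue(): queue = [69]
enqueue(59): queue = [69, 59]
enqueue(65): queue = [69, 59, 65]
enqueue(85): queue = [69, 59, 65, 85]
dequeue(): queue = [59, 65, 85]
dequeue(): queue = [65, 85]
enqueue(66): queue = [65, 85, 66]
dequeue(): queue = [85, 66]

Answer: 85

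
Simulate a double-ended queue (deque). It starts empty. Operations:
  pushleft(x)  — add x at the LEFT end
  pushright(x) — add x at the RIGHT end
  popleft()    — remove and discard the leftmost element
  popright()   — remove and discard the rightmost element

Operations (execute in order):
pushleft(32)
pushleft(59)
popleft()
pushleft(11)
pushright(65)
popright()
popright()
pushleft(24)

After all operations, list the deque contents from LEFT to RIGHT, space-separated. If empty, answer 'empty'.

Answer: 24 11

Derivation:
pushleft(32): [32]
pushleft(59): [59, 32]
popleft(): [32]
pushleft(11): [11, 32]
pushright(65): [11, 32, 65]
popright(): [11, 32]
popright(): [11]
pushleft(24): [24, 11]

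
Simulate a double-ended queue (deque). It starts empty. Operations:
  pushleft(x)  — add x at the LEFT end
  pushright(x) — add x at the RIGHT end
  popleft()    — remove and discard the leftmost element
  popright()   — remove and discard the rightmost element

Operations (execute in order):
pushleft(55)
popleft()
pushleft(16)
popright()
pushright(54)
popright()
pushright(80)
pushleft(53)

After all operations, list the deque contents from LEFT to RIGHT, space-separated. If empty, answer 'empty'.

pushleft(55): [55]
popleft(): []
pushleft(16): [16]
popright(): []
pushright(54): [54]
popright(): []
pushright(80): [80]
pushleft(53): [53, 80]

Answer: 53 80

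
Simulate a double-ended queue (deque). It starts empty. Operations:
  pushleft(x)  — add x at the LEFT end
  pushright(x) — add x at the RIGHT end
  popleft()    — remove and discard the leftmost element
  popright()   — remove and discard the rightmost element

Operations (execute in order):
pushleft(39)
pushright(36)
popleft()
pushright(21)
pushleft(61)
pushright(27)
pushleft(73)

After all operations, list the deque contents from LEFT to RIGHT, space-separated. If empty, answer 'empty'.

pushleft(39): [39]
pushright(36): [39, 36]
popleft(): [36]
pushright(21): [36, 21]
pushleft(61): [61, 36, 21]
pushright(27): [61, 36, 21, 27]
pushleft(73): [73, 61, 36, 21, 27]

Answer: 73 61 36 21 27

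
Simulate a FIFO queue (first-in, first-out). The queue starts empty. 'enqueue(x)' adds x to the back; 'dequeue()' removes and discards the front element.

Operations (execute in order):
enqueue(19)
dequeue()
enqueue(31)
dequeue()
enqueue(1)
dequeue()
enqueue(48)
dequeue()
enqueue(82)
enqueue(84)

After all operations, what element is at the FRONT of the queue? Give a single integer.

Answer: 82

Derivation:
enqueue(19): queue = [19]
dequeue(): queue = []
enqueue(31): queue = [31]
dequeue(): queue = []
enqueue(1): queue = [1]
dequeue(): queue = []
enqueue(48): queue = [48]
dequeue(): queue = []
enqueue(82): queue = [82]
enqueue(84): queue = [82, 84]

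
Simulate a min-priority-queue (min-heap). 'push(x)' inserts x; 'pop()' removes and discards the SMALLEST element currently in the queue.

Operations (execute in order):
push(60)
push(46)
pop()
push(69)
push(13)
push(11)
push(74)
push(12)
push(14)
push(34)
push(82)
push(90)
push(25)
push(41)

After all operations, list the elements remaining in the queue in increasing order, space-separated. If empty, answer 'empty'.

Answer: 11 12 13 14 25 34 41 60 69 74 82 90

Derivation:
push(60): heap contents = [60]
push(46): heap contents = [46, 60]
pop() → 46: heap contents = [60]
push(69): heap contents = [60, 69]
push(13): heap contents = [13, 60, 69]
push(11): heap contents = [11, 13, 60, 69]
push(74): heap contents = [11, 13, 60, 69, 74]
push(12): heap contents = [11, 12, 13, 60, 69, 74]
push(14): heap contents = [11, 12, 13, 14, 60, 69, 74]
push(34): heap contents = [11, 12, 13, 14, 34, 60, 69, 74]
push(82): heap contents = [11, 12, 13, 14, 34, 60, 69, 74, 82]
push(90): heap contents = [11, 12, 13, 14, 34, 60, 69, 74, 82, 90]
push(25): heap contents = [11, 12, 13, 14, 25, 34, 60, 69, 74, 82, 90]
push(41): heap contents = [11, 12, 13, 14, 25, 34, 41, 60, 69, 74, 82, 90]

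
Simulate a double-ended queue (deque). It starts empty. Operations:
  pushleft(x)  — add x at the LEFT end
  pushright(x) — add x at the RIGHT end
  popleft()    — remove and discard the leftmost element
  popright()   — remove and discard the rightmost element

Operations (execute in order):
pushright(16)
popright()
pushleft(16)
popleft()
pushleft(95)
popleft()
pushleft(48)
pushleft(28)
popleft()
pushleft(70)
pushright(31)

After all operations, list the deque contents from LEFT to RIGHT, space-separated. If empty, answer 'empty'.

pushright(16): [16]
popright(): []
pushleft(16): [16]
popleft(): []
pushleft(95): [95]
popleft(): []
pushleft(48): [48]
pushleft(28): [28, 48]
popleft(): [48]
pushleft(70): [70, 48]
pushright(31): [70, 48, 31]

Answer: 70 48 31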